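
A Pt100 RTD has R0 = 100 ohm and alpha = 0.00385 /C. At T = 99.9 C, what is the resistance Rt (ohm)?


The RTD equation: Rt = R0 * (1 + alpha * T).
Rt = 100 * (1 + 0.00385 * 99.9)
Rt = 100 * (1 + 0.384615)
Rt = 100 * 1.384615
Rt = 138.462 ohm

138.462 ohm


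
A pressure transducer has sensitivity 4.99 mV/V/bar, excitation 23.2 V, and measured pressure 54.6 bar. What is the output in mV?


Output = sensitivity * Vex * P.
Vout = 4.99 * 23.2 * 54.6
Vout = 115.768 * 54.6
Vout = 6320.93 mV

6320.93 mV


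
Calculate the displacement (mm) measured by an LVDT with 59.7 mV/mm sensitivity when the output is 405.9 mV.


Displacement = Vout / sensitivity.
d = 405.9 / 59.7
d = 6.799 mm

6.799 mm


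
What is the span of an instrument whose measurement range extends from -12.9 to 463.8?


Span = upper range - lower range.
Span = 463.8 - (-12.9)
Span = 476.7

476.7


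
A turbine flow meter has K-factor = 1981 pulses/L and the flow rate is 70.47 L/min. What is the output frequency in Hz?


Frequency = K * Q / 60 (converting L/min to L/s).
f = 1981 * 70.47 / 60
f = 139601.07 / 60
f = 2326.68 Hz

2326.68 Hz


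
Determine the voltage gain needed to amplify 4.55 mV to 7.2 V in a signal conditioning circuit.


Gain = Vout / Vin (converting to same units).
G = 7.2 V / 4.55 mV
G = 7200.0 mV / 4.55 mV
G = 1582.42

1582.42


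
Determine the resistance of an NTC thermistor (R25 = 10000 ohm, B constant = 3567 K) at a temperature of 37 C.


NTC thermistor equation: Rt = R25 * exp(B * (1/T - 1/T25)).
T in Kelvin: 310.15 K, T25 = 298.15 K
1/T - 1/T25 = 1/310.15 - 1/298.15 = -0.00012977
B * (1/T - 1/T25) = 3567 * -0.00012977 = -0.4629
Rt = 10000 * exp(-0.4629) = 6294.6 ohm

6294.6 ohm


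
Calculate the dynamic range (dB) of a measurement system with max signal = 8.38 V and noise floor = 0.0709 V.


Dynamic range = 20 * log10(Vmax / Vnoise).
DR = 20 * log10(8.38 / 0.0709)
DR = 20 * log10(118.19)
DR = 41.45 dB

41.45 dB


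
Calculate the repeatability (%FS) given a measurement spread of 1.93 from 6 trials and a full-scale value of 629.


Repeatability = (spread / full scale) * 100%.
R = (1.93 / 629) * 100
R = 0.307 %FS

0.307 %FS


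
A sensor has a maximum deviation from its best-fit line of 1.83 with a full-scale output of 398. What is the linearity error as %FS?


Linearity error = (max deviation / full scale) * 100%.
Linearity = (1.83 / 398) * 100
Linearity = 0.46 %FS

0.46 %FS


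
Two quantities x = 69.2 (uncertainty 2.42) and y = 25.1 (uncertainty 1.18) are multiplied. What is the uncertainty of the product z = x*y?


For a product z = x*y, the relative uncertainty is:
uz/z = sqrt((ux/x)^2 + (uy/y)^2)
Relative uncertainties: ux/x = 2.42/69.2 = 0.034971
uy/y = 1.18/25.1 = 0.047012
z = 69.2 * 25.1 = 1736.9
uz = 1736.9 * sqrt(0.034971^2 + 0.047012^2) = 101.771

101.771


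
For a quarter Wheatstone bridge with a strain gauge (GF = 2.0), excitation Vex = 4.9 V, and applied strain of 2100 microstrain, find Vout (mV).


Quarter bridge output: Vout = (GF * epsilon * Vex) / 4.
Vout = (2.0 * 2100e-6 * 4.9) / 4
Vout = 0.02058 / 4 V
Vout = 0.005145 V = 5.145 mV

5.145 mV


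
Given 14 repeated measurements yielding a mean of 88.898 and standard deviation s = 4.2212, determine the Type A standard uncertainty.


The standard uncertainty for Type A evaluation is u = s / sqrt(n).
u = 4.2212 / sqrt(14)
u = 4.2212 / 3.7417
u = 1.1282

1.1282


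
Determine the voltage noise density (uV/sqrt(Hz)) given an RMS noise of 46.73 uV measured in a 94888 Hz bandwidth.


Noise spectral density = Vrms / sqrt(BW).
NSD = 46.73 / sqrt(94888)
NSD = 46.73 / 308.039
NSD = 0.1517 uV/sqrt(Hz)

0.1517 uV/sqrt(Hz)


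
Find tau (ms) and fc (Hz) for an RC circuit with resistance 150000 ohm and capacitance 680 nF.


Time constant: tau = R * C.
tau = 150000 * 6.80e-07 = 0.102 s
tau = 102.0 ms
Cutoff frequency: fc = 1 / (2*pi*R*C).
fc = 1 / (2*pi*0.102) = 1.56 Hz

tau = 102.0 ms, fc = 1.56 Hz


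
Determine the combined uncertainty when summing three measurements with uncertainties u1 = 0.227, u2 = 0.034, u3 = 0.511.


For a sum of independent quantities, uc = sqrt(u1^2 + u2^2 + u3^2).
uc = sqrt(0.227^2 + 0.034^2 + 0.511^2)
uc = sqrt(0.051529 + 0.001156 + 0.261121)
uc = 0.5602

0.5602


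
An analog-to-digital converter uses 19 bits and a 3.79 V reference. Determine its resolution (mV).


The resolution (LSB) of an ADC is Vref / 2^n.
LSB = 3.79 / 2^19
LSB = 3.79 / 524288
LSB = 7.23e-06 V = 0.00722885 mV

0.00722885 mV


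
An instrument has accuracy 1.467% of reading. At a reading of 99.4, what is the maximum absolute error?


Absolute error = (accuracy% / 100) * reading.
Error = (1.467 / 100) * 99.4
Error = 0.01467 * 99.4
Error = 1.4582

1.4582


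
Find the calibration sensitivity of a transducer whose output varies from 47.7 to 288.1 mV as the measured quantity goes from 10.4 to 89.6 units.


Sensitivity = (y2 - y1) / (x2 - x1).
S = (288.1 - 47.7) / (89.6 - 10.4)
S = 240.4 / 79.2
S = 3.0354 mV/unit

3.0354 mV/unit


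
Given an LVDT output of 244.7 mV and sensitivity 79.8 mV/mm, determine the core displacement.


Displacement = Vout / sensitivity.
d = 244.7 / 79.8
d = 3.066 mm

3.066 mm


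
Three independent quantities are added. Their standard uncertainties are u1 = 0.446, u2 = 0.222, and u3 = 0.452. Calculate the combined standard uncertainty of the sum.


For a sum of independent quantities, uc = sqrt(u1^2 + u2^2 + u3^2).
uc = sqrt(0.446^2 + 0.222^2 + 0.452^2)
uc = sqrt(0.198916 + 0.049284 + 0.204304)
uc = 0.6727

0.6727


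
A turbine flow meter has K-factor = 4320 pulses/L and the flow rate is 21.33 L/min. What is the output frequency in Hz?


Frequency = K * Q / 60 (converting L/min to L/s).
f = 4320 * 21.33 / 60
f = 92145.6 / 60
f = 1535.76 Hz

1535.76 Hz


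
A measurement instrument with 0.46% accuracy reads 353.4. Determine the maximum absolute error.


Absolute error = (accuracy% / 100) * reading.
Error = (0.46 / 100) * 353.4
Error = 0.0046 * 353.4
Error = 1.6256

1.6256


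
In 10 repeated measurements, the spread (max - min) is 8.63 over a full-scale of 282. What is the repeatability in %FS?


Repeatability = (spread / full scale) * 100%.
R = (8.63 / 282) * 100
R = 3.06 %FS

3.06 %FS


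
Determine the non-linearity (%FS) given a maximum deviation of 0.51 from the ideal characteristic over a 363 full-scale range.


Linearity error = (max deviation / full scale) * 100%.
Linearity = (0.51 / 363) * 100
Linearity = 0.14 %FS

0.14 %FS


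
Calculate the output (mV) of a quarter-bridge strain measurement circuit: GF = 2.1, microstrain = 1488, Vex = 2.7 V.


Quarter bridge output: Vout = (GF * epsilon * Vex) / 4.
Vout = (2.1 * 1488e-6 * 2.7) / 4
Vout = 0.00843696 / 4 V
Vout = 0.00210924 V = 2.1092 mV

2.1092 mV


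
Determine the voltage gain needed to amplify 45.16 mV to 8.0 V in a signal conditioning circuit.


Gain = Vout / Vin (converting to same units).
G = 8.0 V / 45.16 mV
G = 8000.0 mV / 45.16 mV
G = 177.15

177.15


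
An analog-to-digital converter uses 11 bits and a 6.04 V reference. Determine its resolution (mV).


The resolution (LSB) of an ADC is Vref / 2^n.
LSB = 6.04 / 2^11
LSB = 6.04 / 2048
LSB = 0.00294922 V = 2.94921875 mV

2.94921875 mV


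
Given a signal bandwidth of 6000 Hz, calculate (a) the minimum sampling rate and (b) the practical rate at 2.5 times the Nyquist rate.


By Nyquist theorem, fs_min = 2 * fmax.
fs_min = 2 * 6000 = 12000 Hz
Practical rate = 2.5 * fs_min = 2.5 * 12000 = 30000 Hz

fs_min = 12000 Hz, fs_practical = 30000 Hz


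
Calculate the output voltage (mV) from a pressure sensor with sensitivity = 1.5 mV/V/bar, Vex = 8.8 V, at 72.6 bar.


Output = sensitivity * Vex * P.
Vout = 1.5 * 8.8 * 72.6
Vout = 13.2 * 72.6
Vout = 958.32 mV

958.32 mV


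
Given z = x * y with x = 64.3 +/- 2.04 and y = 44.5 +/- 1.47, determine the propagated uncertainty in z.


For a product z = x*y, the relative uncertainty is:
uz/z = sqrt((ux/x)^2 + (uy/y)^2)
Relative uncertainties: ux/x = 2.04/64.3 = 0.031726
uy/y = 1.47/44.5 = 0.033034
z = 64.3 * 44.5 = 2861.3
uz = 2861.3 * sqrt(0.031726^2 + 0.033034^2) = 131.054

131.054


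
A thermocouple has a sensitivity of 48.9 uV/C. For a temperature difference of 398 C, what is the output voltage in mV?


The thermocouple output V = sensitivity * dT.
V = 48.9 uV/C * 398 C
V = 19462.2 uV
V = 19.462 mV

19.462 mV


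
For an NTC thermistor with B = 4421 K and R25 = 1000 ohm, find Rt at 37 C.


NTC thermistor equation: Rt = R25 * exp(B * (1/T - 1/T25)).
T in Kelvin: 310.15 K, T25 = 298.15 K
1/T - 1/T25 = 1/310.15 - 1/298.15 = -0.00012977
B * (1/T - 1/T25) = 4421 * -0.00012977 = -0.5737
Rt = 1000 * exp(-0.5737) = 563.4 ohm

563.4 ohm


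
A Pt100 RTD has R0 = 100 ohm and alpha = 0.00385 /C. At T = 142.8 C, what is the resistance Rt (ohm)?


The RTD equation: Rt = R0 * (1 + alpha * T).
Rt = 100 * (1 + 0.00385 * 142.8)
Rt = 100 * (1 + 0.54978)
Rt = 100 * 1.54978
Rt = 154.978 ohm

154.978 ohm


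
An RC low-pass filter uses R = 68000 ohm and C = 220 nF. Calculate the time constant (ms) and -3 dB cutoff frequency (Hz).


Time constant: tau = R * C.
tau = 68000 * 2.20e-07 = 0.01496 s
tau = 14.96 ms
Cutoff frequency: fc = 1 / (2*pi*R*C).
fc = 1 / (2*pi*0.01496) = 10.64 Hz

tau = 14.96 ms, fc = 10.64 Hz


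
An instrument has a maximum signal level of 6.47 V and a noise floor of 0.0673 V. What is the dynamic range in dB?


Dynamic range = 20 * log10(Vmax / Vnoise).
DR = 20 * log10(6.47 / 0.0673)
DR = 20 * log10(96.14)
DR = 39.66 dB

39.66 dB


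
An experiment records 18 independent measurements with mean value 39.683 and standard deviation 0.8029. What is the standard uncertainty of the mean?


The standard uncertainty for Type A evaluation is u = s / sqrt(n).
u = 0.8029 / sqrt(18)
u = 0.8029 / 4.2426
u = 0.1892

0.1892


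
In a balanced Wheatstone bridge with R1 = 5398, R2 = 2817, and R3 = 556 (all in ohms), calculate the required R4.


At balance: R1*R4 = R2*R3, so R4 = R2*R3/R1.
R4 = 2817 * 556 / 5398
R4 = 1566252 / 5398
R4 = 290.15 ohm

290.15 ohm


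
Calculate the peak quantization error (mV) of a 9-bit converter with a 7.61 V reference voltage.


The maximum quantization error is +/- LSB/2.
LSB = Vref / 2^n = 7.61 / 512 = 0.01486328 V
Max error = LSB / 2 = 0.01486328 / 2 = 0.00743164 V
Max error = 7.4316 mV

7.4316 mV


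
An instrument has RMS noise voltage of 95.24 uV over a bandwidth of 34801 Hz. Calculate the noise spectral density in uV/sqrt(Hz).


Noise spectral density = Vrms / sqrt(BW).
NSD = 95.24 / sqrt(34801)
NSD = 95.24 / 186.5503
NSD = 0.5105 uV/sqrt(Hz)

0.5105 uV/sqrt(Hz)


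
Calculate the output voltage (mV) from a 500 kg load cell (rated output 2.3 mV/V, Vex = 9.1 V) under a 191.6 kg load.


Vout = rated_output * Vex * (load / capacity).
Vout = 2.3 * 9.1 * (191.6 / 500)
Vout = 2.3 * 9.1 * 0.3832
Vout = 8.02 mV

8.02 mV


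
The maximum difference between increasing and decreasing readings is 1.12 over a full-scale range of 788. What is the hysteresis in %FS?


Hysteresis = (max difference / full scale) * 100%.
H = (1.12 / 788) * 100
H = 0.142 %FS

0.142 %FS


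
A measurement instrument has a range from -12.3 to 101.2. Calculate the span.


Span = upper range - lower range.
Span = 101.2 - (-12.3)
Span = 113.5

113.5


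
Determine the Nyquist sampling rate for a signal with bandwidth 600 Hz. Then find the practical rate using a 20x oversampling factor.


By Nyquist theorem, fs_min = 2 * fmax.
fs_min = 2 * 600 = 1200 Hz
Practical rate = 20 * fs_min = 20 * 1200 = 24000 Hz

fs_min = 1200 Hz, fs_practical = 24000 Hz


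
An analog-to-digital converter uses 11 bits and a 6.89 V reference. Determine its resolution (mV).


The resolution (LSB) of an ADC is Vref / 2^n.
LSB = 6.89 / 2^11
LSB = 6.89 / 2048
LSB = 0.00336426 V = 3.36425781 mV

3.36425781 mV


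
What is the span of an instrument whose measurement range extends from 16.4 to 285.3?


Span = upper range - lower range.
Span = 285.3 - (16.4)
Span = 268.9

268.9


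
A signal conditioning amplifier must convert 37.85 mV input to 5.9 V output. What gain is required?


Gain = Vout / Vin (converting to same units).
G = 5.9 V / 37.85 mV
G = 5900.0 mV / 37.85 mV
G = 155.88

155.88


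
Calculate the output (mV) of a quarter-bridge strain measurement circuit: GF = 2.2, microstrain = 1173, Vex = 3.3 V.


Quarter bridge output: Vout = (GF * epsilon * Vex) / 4.
Vout = (2.2 * 1173e-6 * 3.3) / 4
Vout = 0.00851598 / 4 V
Vout = 0.00212899 V = 2.129 mV

2.129 mV


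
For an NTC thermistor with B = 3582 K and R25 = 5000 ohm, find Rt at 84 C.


NTC thermistor equation: Rt = R25 * exp(B * (1/T - 1/T25)).
T in Kelvin: 357.15 K, T25 = 298.15 K
1/T - 1/T25 = 1/357.15 - 1/298.15 = -0.00055407
B * (1/T - 1/T25) = 3582 * -0.00055407 = -1.9847
Rt = 5000 * exp(-1.9847) = 687.1 ohm

687.1 ohm


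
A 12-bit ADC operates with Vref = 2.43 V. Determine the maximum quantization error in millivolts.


The maximum quantization error is +/- LSB/2.
LSB = Vref / 2^n = 2.43 / 4096 = 0.00059326 V
Max error = LSB / 2 = 0.00059326 / 2 = 0.00029663 V
Max error = 0.2966 mV

0.2966 mV


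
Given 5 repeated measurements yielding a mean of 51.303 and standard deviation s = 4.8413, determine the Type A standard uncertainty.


The standard uncertainty for Type A evaluation is u = s / sqrt(n).
u = 4.8413 / sqrt(5)
u = 4.8413 / 2.2361
u = 2.1651

2.1651


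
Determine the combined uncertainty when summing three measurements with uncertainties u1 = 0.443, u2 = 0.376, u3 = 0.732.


For a sum of independent quantities, uc = sqrt(u1^2 + u2^2 + u3^2).
uc = sqrt(0.443^2 + 0.376^2 + 0.732^2)
uc = sqrt(0.196249 + 0.141376 + 0.535824)
uc = 0.9346

0.9346


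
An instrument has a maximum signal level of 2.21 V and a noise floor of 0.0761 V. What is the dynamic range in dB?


Dynamic range = 20 * log10(Vmax / Vnoise).
DR = 20 * log10(2.21 / 0.0761)
DR = 20 * log10(29.04)
DR = 29.26 dB

29.26 dB


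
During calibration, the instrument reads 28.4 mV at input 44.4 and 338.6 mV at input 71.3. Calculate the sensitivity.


Sensitivity = (y2 - y1) / (x2 - x1).
S = (338.6 - 28.4) / (71.3 - 44.4)
S = 310.2 / 26.9
S = 11.5316 mV/unit

11.5316 mV/unit


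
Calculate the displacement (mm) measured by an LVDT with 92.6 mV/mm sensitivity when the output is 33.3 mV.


Displacement = Vout / sensitivity.
d = 33.3 / 92.6
d = 0.36 mm

0.36 mm


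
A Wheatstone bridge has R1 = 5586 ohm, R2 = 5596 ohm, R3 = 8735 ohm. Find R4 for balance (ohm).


At balance: R1*R4 = R2*R3, so R4 = R2*R3/R1.
R4 = 5596 * 8735 / 5586
R4 = 48881060 / 5586
R4 = 8750.64 ohm

8750.64 ohm


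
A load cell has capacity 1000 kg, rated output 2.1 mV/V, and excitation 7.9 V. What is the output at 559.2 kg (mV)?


Vout = rated_output * Vex * (load / capacity).
Vout = 2.1 * 7.9 * (559.2 / 1000)
Vout = 2.1 * 7.9 * 0.5592
Vout = 9.277 mV

9.277 mV


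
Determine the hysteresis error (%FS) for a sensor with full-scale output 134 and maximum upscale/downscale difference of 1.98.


Hysteresis = (max difference / full scale) * 100%.
H = (1.98 / 134) * 100
H = 1.478 %FS

1.478 %FS


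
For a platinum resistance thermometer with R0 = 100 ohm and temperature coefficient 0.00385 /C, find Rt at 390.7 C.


The RTD equation: Rt = R0 * (1 + alpha * T).
Rt = 100 * (1 + 0.00385 * 390.7)
Rt = 100 * (1 + 1.504195)
Rt = 100 * 2.504195
Rt = 250.42 ohm

250.42 ohm


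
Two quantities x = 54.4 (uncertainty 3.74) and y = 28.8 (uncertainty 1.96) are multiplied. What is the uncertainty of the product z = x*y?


For a product z = x*y, the relative uncertainty is:
uz/z = sqrt((ux/x)^2 + (uy/y)^2)
Relative uncertainties: ux/x = 3.74/54.4 = 0.06875
uy/y = 1.96/28.8 = 0.068056
z = 54.4 * 28.8 = 1566.7
uz = 1566.7 * sqrt(0.06875^2 + 0.068056^2) = 151.56

151.56


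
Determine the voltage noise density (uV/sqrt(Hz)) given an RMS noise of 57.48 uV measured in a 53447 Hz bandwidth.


Noise spectral density = Vrms / sqrt(BW).
NSD = 57.48 / sqrt(53447)
NSD = 57.48 / 231.1861
NSD = 0.2486 uV/sqrt(Hz)

0.2486 uV/sqrt(Hz)


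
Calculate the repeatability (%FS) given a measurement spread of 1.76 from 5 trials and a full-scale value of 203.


Repeatability = (spread / full scale) * 100%.
R = (1.76 / 203) * 100
R = 0.867 %FS

0.867 %FS


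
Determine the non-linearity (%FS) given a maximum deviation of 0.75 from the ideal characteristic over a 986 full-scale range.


Linearity error = (max deviation / full scale) * 100%.
Linearity = (0.75 / 986) * 100
Linearity = 0.076 %FS

0.076 %FS


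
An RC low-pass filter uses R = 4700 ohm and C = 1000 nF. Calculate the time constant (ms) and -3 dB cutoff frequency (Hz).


Time constant: tau = R * C.
tau = 4700 * 1.00e-06 = 0.0047 s
tau = 4.7 ms
Cutoff frequency: fc = 1 / (2*pi*R*C).
fc = 1 / (2*pi*0.0047) = 33.86 Hz

tau = 4.7 ms, fc = 33.86 Hz


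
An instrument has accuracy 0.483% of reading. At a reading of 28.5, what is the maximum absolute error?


Absolute error = (accuracy% / 100) * reading.
Error = (0.483 / 100) * 28.5
Error = 0.00483 * 28.5
Error = 0.1377

0.1377


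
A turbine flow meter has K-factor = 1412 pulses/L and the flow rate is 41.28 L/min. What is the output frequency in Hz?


Frequency = K * Q / 60 (converting L/min to L/s).
f = 1412 * 41.28 / 60
f = 58287.36 / 60
f = 971.46 Hz

971.46 Hz


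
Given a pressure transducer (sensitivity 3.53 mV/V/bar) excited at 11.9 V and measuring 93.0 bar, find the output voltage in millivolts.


Output = sensitivity * Vex * P.
Vout = 3.53 * 11.9 * 93.0
Vout = 42.007 * 93.0
Vout = 3906.65 mV

3906.65 mV


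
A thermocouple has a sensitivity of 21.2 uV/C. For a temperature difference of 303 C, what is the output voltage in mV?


The thermocouple output V = sensitivity * dT.
V = 21.2 uV/C * 303 C
V = 6423.6 uV
V = 6.424 mV

6.424 mV


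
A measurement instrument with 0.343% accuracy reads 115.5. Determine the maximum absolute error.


Absolute error = (accuracy% / 100) * reading.
Error = (0.343 / 100) * 115.5
Error = 0.00343 * 115.5
Error = 0.3962

0.3962


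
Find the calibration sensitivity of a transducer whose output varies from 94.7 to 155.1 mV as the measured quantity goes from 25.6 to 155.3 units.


Sensitivity = (y2 - y1) / (x2 - x1).
S = (155.1 - 94.7) / (155.3 - 25.6)
S = 60.4 / 129.7
S = 0.4657 mV/unit

0.4657 mV/unit


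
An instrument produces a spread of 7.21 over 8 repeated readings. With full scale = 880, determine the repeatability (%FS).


Repeatability = (spread / full scale) * 100%.
R = (7.21 / 880) * 100
R = 0.819 %FS

0.819 %FS


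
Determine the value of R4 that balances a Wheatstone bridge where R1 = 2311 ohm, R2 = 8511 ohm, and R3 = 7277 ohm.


At balance: R1*R4 = R2*R3, so R4 = R2*R3/R1.
R4 = 8511 * 7277 / 2311
R4 = 61934547 / 2311
R4 = 26799.89 ohm

26799.89 ohm


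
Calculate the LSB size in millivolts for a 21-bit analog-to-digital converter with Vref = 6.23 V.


The resolution (LSB) of an ADC is Vref / 2^n.
LSB = 6.23 / 2^21
LSB = 6.23 / 2097152
LSB = 2.97e-06 V = 0.0029707 mV

0.0029707 mV


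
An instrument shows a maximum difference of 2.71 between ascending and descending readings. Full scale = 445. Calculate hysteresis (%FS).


Hysteresis = (max difference / full scale) * 100%.
H = (2.71 / 445) * 100
H = 0.609 %FS

0.609 %FS


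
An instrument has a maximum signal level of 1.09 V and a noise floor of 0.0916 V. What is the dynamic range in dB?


Dynamic range = 20 * log10(Vmax / Vnoise).
DR = 20 * log10(1.09 / 0.0916)
DR = 20 * log10(11.9)
DR = 21.51 dB

21.51 dB


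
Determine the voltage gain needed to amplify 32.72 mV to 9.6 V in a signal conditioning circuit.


Gain = Vout / Vin (converting to same units).
G = 9.6 V / 32.72 mV
G = 9600.0 mV / 32.72 mV
G = 293.4

293.4


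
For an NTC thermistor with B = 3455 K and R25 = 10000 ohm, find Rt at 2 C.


NTC thermistor equation: Rt = R25 * exp(B * (1/T - 1/T25)).
T in Kelvin: 275.15 K, T25 = 298.15 K
1/T - 1/T25 = 1/275.15 - 1/298.15 = 0.00028036
B * (1/T - 1/T25) = 3455 * 0.00028036 = 0.9687
Rt = 10000 * exp(0.9687) = 26344.1 ohm

26344.1 ohm


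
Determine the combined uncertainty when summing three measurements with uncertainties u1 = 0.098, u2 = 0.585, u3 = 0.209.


For a sum of independent quantities, uc = sqrt(u1^2 + u2^2 + u3^2).
uc = sqrt(0.098^2 + 0.585^2 + 0.209^2)
uc = sqrt(0.009604 + 0.342225 + 0.043681)
uc = 0.6289

0.6289


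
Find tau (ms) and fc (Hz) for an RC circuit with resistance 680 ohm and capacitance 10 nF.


Time constant: tau = R * C.
tau = 680 * 1.00e-08 = 6.8e-06 s
tau = 0.0068 ms
Cutoff frequency: fc = 1 / (2*pi*R*C).
fc = 1 / (2*pi*6.8e-06) = 23405.14 Hz

tau = 0.0068 ms, fc = 23405.14 Hz


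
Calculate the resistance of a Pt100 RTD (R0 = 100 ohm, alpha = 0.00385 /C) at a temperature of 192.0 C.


The RTD equation: Rt = R0 * (1 + alpha * T).
Rt = 100 * (1 + 0.00385 * 192.0)
Rt = 100 * (1 + 0.7392)
Rt = 100 * 1.7392
Rt = 173.92 ohm

173.92 ohm


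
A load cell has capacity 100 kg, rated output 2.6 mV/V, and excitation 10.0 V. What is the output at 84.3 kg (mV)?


Vout = rated_output * Vex * (load / capacity).
Vout = 2.6 * 10.0 * (84.3 / 100)
Vout = 2.6 * 10.0 * 0.843
Vout = 21.918 mV

21.918 mV


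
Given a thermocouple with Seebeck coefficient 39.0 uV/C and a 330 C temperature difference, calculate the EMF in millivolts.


The thermocouple output V = sensitivity * dT.
V = 39.0 uV/C * 330 C
V = 12870.0 uV
V = 12.87 mV

12.87 mV


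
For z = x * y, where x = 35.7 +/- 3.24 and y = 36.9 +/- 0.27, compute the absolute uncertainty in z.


For a product z = x*y, the relative uncertainty is:
uz/z = sqrt((ux/x)^2 + (uy/y)^2)
Relative uncertainties: ux/x = 3.24/35.7 = 0.090756
uy/y = 0.27/36.9 = 0.007317
z = 35.7 * 36.9 = 1317.3
uz = 1317.3 * sqrt(0.090756^2 + 0.007317^2) = 119.944

119.944


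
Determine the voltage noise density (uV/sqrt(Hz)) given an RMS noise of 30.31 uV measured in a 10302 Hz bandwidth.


Noise spectral density = Vrms / sqrt(BW).
NSD = 30.31 / sqrt(10302)
NSD = 30.31 / 101.4988
NSD = 0.2986 uV/sqrt(Hz)

0.2986 uV/sqrt(Hz)


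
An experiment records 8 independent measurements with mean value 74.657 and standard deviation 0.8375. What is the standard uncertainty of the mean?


The standard uncertainty for Type A evaluation is u = s / sqrt(n).
u = 0.8375 / sqrt(8)
u = 0.8375 / 2.8284
u = 0.2961

0.2961


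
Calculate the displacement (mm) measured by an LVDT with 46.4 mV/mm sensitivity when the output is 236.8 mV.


Displacement = Vout / sensitivity.
d = 236.8 / 46.4
d = 5.103 mm

5.103 mm


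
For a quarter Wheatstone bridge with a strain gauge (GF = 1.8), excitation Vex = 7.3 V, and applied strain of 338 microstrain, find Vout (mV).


Quarter bridge output: Vout = (GF * epsilon * Vex) / 4.
Vout = (1.8 * 338e-6 * 7.3) / 4
Vout = 0.00444132 / 4 V
Vout = 0.00111033 V = 1.1103 mV

1.1103 mV


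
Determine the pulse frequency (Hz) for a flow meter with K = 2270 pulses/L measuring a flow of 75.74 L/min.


Frequency = K * Q / 60 (converting L/min to L/s).
f = 2270 * 75.74 / 60
f = 171929.8 / 60
f = 2865.5 Hz

2865.5 Hz


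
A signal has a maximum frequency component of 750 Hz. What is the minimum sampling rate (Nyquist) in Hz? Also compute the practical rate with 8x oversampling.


By Nyquist theorem, fs_min = 2 * fmax.
fs_min = 2 * 750 = 1500 Hz
Practical rate = 8 * fs_min = 8 * 1500 = 12000 Hz

fs_min = 1500 Hz, fs_practical = 12000 Hz


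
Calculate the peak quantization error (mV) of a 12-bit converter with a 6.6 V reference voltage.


The maximum quantization error is +/- LSB/2.
LSB = Vref / 2^n = 6.6 / 4096 = 0.00161133 V
Max error = LSB / 2 = 0.00161133 / 2 = 0.00080566 V
Max error = 0.8057 mV

0.8057 mV


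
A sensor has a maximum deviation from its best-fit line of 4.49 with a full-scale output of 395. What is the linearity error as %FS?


Linearity error = (max deviation / full scale) * 100%.
Linearity = (4.49 / 395) * 100
Linearity = 1.137 %FS

1.137 %FS


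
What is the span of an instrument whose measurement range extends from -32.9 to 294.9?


Span = upper range - lower range.
Span = 294.9 - (-32.9)
Span = 327.8

327.8


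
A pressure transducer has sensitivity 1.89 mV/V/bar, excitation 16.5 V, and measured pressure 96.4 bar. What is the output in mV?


Output = sensitivity * Vex * P.
Vout = 1.89 * 16.5 * 96.4
Vout = 31.185 * 96.4
Vout = 3006.23 mV

3006.23 mV


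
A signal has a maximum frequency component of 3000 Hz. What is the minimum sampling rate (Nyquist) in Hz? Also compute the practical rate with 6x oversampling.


By Nyquist theorem, fs_min = 2 * fmax.
fs_min = 2 * 3000 = 6000 Hz
Practical rate = 6 * fs_min = 6 * 6000 = 36000 Hz

fs_min = 6000 Hz, fs_practical = 36000 Hz


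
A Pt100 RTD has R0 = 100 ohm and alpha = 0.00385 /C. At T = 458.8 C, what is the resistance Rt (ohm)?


The RTD equation: Rt = R0 * (1 + alpha * T).
Rt = 100 * (1 + 0.00385 * 458.8)
Rt = 100 * (1 + 1.76638)
Rt = 100 * 2.76638
Rt = 276.638 ohm

276.638 ohm


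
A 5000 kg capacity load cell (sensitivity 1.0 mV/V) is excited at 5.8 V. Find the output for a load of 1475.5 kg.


Vout = rated_output * Vex * (load / capacity).
Vout = 1.0 * 5.8 * (1475.5 / 5000)
Vout = 1.0 * 5.8 * 0.2951
Vout = 1.712 mV

1.712 mV


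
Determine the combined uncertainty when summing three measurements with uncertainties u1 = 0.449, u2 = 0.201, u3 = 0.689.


For a sum of independent quantities, uc = sqrt(u1^2 + u2^2 + u3^2).
uc = sqrt(0.449^2 + 0.201^2 + 0.689^2)
uc = sqrt(0.201601 + 0.040401 + 0.474721)
uc = 0.8466

0.8466


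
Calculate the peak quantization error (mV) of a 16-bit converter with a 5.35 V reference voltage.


The maximum quantization error is +/- LSB/2.
LSB = Vref / 2^n = 5.35 / 65536 = 8.163e-05 V
Max error = LSB / 2 = 8.163e-05 / 2 = 4.082e-05 V
Max error = 0.0408 mV

0.0408 mV


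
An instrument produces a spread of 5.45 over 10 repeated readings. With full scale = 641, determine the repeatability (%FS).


Repeatability = (spread / full scale) * 100%.
R = (5.45 / 641) * 100
R = 0.85 %FS

0.85 %FS


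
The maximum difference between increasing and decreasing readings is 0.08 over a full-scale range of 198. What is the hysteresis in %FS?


Hysteresis = (max difference / full scale) * 100%.
H = (0.08 / 198) * 100
H = 0.04 %FS

0.04 %FS


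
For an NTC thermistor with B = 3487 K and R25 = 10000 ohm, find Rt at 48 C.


NTC thermistor equation: Rt = R25 * exp(B * (1/T - 1/T25)).
T in Kelvin: 321.15 K, T25 = 298.15 K
1/T - 1/T25 = 1/321.15 - 1/298.15 = -0.00024021
B * (1/T - 1/T25) = 3487 * -0.00024021 = -0.8376
Rt = 10000 * exp(-0.8376) = 4327.5 ohm

4327.5 ohm


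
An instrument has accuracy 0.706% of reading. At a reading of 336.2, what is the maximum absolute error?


Absolute error = (accuracy% / 100) * reading.
Error = (0.706 / 100) * 336.2
Error = 0.00706 * 336.2
Error = 2.3736

2.3736


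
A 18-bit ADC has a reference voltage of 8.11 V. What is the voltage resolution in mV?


The resolution (LSB) of an ADC is Vref / 2^n.
LSB = 8.11 / 2^18
LSB = 8.11 / 262144
LSB = 3.094e-05 V = 0.03093719 mV

0.03093719 mV


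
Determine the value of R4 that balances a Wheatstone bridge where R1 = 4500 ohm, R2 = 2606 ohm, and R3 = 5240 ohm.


At balance: R1*R4 = R2*R3, so R4 = R2*R3/R1.
R4 = 2606 * 5240 / 4500
R4 = 13655440 / 4500
R4 = 3034.54 ohm

3034.54 ohm


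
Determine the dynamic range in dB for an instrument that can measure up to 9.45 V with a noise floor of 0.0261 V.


Dynamic range = 20 * log10(Vmax / Vnoise).
DR = 20 * log10(9.45 / 0.0261)
DR = 20 * log10(362.07)
DR = 51.18 dB

51.18 dB


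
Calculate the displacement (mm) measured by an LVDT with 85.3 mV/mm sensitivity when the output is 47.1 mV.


Displacement = Vout / sensitivity.
d = 47.1 / 85.3
d = 0.552 mm

0.552 mm


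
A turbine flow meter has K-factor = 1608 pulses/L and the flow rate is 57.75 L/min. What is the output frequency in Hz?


Frequency = K * Q / 60 (converting L/min to L/s).
f = 1608 * 57.75 / 60
f = 92862.0 / 60
f = 1547.7 Hz

1547.7 Hz


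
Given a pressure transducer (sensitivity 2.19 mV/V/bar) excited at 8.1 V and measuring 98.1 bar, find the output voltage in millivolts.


Output = sensitivity * Vex * P.
Vout = 2.19 * 8.1 * 98.1
Vout = 17.739 * 98.1
Vout = 1740.2 mV

1740.2 mV


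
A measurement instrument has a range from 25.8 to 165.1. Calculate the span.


Span = upper range - lower range.
Span = 165.1 - (25.8)
Span = 139.3

139.3


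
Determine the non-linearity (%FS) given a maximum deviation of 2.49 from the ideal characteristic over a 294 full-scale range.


Linearity error = (max deviation / full scale) * 100%.
Linearity = (2.49 / 294) * 100
Linearity = 0.847 %FS

0.847 %FS


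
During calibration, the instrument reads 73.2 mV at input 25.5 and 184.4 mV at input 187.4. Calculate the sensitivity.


Sensitivity = (y2 - y1) / (x2 - x1).
S = (184.4 - 73.2) / (187.4 - 25.5)
S = 111.2 / 161.9
S = 0.6868 mV/unit

0.6868 mV/unit


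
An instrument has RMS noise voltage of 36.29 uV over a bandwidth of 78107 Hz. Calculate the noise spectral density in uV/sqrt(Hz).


Noise spectral density = Vrms / sqrt(BW).
NSD = 36.29 / sqrt(78107)
NSD = 36.29 / 279.4763
NSD = 0.1299 uV/sqrt(Hz)

0.1299 uV/sqrt(Hz)


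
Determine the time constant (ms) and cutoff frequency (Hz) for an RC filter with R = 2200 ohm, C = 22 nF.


Time constant: tau = R * C.
tau = 2200 * 2.20e-08 = 4.84e-05 s
tau = 0.0484 ms
Cutoff frequency: fc = 1 / (2*pi*R*C).
fc = 1 / (2*pi*4.84e-05) = 3288.33 Hz

tau = 0.0484 ms, fc = 3288.33 Hz


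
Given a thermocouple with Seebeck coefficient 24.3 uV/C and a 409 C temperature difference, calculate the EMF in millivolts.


The thermocouple output V = sensitivity * dT.
V = 24.3 uV/C * 409 C
V = 9938.7 uV
V = 9.939 mV

9.939 mV


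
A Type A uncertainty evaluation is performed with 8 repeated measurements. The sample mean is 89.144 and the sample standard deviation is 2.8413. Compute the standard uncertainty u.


The standard uncertainty for Type A evaluation is u = s / sqrt(n).
u = 2.8413 / sqrt(8)
u = 2.8413 / 2.8284
u = 1.0046

1.0046


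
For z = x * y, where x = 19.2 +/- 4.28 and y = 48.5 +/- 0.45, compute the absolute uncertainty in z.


For a product z = x*y, the relative uncertainty is:
uz/z = sqrt((ux/x)^2 + (uy/y)^2)
Relative uncertainties: ux/x = 4.28/19.2 = 0.222917
uy/y = 0.45/48.5 = 0.009278
z = 19.2 * 48.5 = 931.2
uz = 931.2 * sqrt(0.222917^2 + 0.009278^2) = 207.76

207.76


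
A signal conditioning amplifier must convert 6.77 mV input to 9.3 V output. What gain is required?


Gain = Vout / Vin (converting to same units).
G = 9.3 V / 6.77 mV
G = 9300.0 mV / 6.77 mV
G = 1373.71

1373.71


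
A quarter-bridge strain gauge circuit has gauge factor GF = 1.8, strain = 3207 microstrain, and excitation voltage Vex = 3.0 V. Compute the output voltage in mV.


Quarter bridge output: Vout = (GF * epsilon * Vex) / 4.
Vout = (1.8 * 3207e-6 * 3.0) / 4
Vout = 0.0173178 / 4 V
Vout = 0.00432945 V = 4.3295 mV

4.3295 mV


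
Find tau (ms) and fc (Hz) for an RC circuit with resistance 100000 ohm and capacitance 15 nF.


Time constant: tau = R * C.
tau = 100000 * 1.50e-08 = 0.0015 s
tau = 1.5 ms
Cutoff frequency: fc = 1 / (2*pi*R*C).
fc = 1 / (2*pi*0.0015) = 106.1 Hz

tau = 1.5 ms, fc = 106.1 Hz


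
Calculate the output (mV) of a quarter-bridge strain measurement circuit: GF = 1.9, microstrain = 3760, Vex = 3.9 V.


Quarter bridge output: Vout = (GF * epsilon * Vex) / 4.
Vout = (1.9 * 3760e-6 * 3.9) / 4
Vout = 0.0278616 / 4 V
Vout = 0.0069654 V = 6.9654 mV

6.9654 mV


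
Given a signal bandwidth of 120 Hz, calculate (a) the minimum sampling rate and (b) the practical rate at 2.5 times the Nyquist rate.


By Nyquist theorem, fs_min = 2 * fmax.
fs_min = 2 * 120 = 240 Hz
Practical rate = 2.5 * fs_min = 2.5 * 240 = 600 Hz

fs_min = 240 Hz, fs_practical = 600 Hz


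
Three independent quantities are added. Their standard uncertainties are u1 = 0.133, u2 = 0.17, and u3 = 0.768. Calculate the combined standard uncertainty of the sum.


For a sum of independent quantities, uc = sqrt(u1^2 + u2^2 + u3^2).
uc = sqrt(0.133^2 + 0.17^2 + 0.768^2)
uc = sqrt(0.017689 + 0.0289 + 0.589824)
uc = 0.7978

0.7978


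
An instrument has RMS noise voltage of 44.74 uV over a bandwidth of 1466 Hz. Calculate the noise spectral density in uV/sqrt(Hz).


Noise spectral density = Vrms / sqrt(BW).
NSD = 44.74 / sqrt(1466)
NSD = 44.74 / 38.2884
NSD = 1.1685 uV/sqrt(Hz)

1.1685 uV/sqrt(Hz)


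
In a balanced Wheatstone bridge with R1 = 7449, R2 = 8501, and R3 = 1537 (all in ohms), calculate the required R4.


At balance: R1*R4 = R2*R3, so R4 = R2*R3/R1.
R4 = 8501 * 1537 / 7449
R4 = 13066037 / 7449
R4 = 1754.07 ohm

1754.07 ohm


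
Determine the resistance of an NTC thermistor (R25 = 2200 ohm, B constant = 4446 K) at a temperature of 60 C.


NTC thermistor equation: Rt = R25 * exp(B * (1/T - 1/T25)).
T in Kelvin: 333.15 K, T25 = 298.15 K
1/T - 1/T25 = 1/333.15 - 1/298.15 = -0.00035237
B * (1/T - 1/T25) = 4446 * -0.00035237 = -1.5666
Rt = 2200 * exp(-1.5666) = 459.3 ohm

459.3 ohm


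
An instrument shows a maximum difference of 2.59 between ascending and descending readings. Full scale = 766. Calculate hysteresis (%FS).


Hysteresis = (max difference / full scale) * 100%.
H = (2.59 / 766) * 100
H = 0.338 %FS

0.338 %FS


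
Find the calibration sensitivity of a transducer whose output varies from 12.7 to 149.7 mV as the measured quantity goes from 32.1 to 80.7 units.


Sensitivity = (y2 - y1) / (x2 - x1).
S = (149.7 - 12.7) / (80.7 - 32.1)
S = 137.0 / 48.6
S = 2.8189 mV/unit

2.8189 mV/unit


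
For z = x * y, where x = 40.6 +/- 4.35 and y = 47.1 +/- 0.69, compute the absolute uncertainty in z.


For a product z = x*y, the relative uncertainty is:
uz/z = sqrt((ux/x)^2 + (uy/y)^2)
Relative uncertainties: ux/x = 4.35/40.6 = 0.107143
uy/y = 0.69/47.1 = 0.01465
z = 40.6 * 47.1 = 1912.3
uz = 1912.3 * sqrt(0.107143^2 + 0.01465^2) = 206.791

206.791


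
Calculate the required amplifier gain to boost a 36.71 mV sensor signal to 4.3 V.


Gain = Vout / Vin (converting to same units).
G = 4.3 V / 36.71 mV
G = 4300.0 mV / 36.71 mV
G = 117.13

117.13


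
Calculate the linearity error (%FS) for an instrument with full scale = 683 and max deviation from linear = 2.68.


Linearity error = (max deviation / full scale) * 100%.
Linearity = (2.68 / 683) * 100
Linearity = 0.392 %FS

0.392 %FS


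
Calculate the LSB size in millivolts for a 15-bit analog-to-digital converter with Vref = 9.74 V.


The resolution (LSB) of an ADC is Vref / 2^n.
LSB = 9.74 / 2^15
LSB = 9.74 / 32768
LSB = 0.00029724 V = 0.29724121 mV

0.29724121 mV


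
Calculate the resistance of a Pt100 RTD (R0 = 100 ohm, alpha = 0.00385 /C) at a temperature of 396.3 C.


The RTD equation: Rt = R0 * (1 + alpha * T).
Rt = 100 * (1 + 0.00385 * 396.3)
Rt = 100 * (1 + 1.525755)
Rt = 100 * 2.525755
Rt = 252.576 ohm

252.576 ohm


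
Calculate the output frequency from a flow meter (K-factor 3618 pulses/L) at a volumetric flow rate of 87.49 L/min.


Frequency = K * Q / 60 (converting L/min to L/s).
f = 3618 * 87.49 / 60
f = 316538.82 / 60
f = 5275.65 Hz

5275.65 Hz


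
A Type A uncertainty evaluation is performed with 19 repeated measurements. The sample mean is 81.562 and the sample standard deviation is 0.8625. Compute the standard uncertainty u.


The standard uncertainty for Type A evaluation is u = s / sqrt(n).
u = 0.8625 / sqrt(19)
u = 0.8625 / 4.3589
u = 0.1979

0.1979


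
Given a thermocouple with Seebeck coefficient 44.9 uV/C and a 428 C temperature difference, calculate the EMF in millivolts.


The thermocouple output V = sensitivity * dT.
V = 44.9 uV/C * 428 C
V = 19217.2 uV
V = 19.217 mV

19.217 mV


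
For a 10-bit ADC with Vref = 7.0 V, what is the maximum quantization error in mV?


The maximum quantization error is +/- LSB/2.
LSB = Vref / 2^n = 7.0 / 1024 = 0.00683594 V
Max error = LSB / 2 = 0.00683594 / 2 = 0.00341797 V
Max error = 3.418 mV

3.418 mV


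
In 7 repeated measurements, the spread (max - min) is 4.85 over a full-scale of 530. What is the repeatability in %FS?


Repeatability = (spread / full scale) * 100%.
R = (4.85 / 530) * 100
R = 0.915 %FS

0.915 %FS


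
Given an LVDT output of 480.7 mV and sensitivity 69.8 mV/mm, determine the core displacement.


Displacement = Vout / sensitivity.
d = 480.7 / 69.8
d = 6.887 mm

6.887 mm


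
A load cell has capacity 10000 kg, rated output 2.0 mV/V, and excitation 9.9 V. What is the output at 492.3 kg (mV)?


Vout = rated_output * Vex * (load / capacity).
Vout = 2.0 * 9.9 * (492.3 / 10000)
Vout = 2.0 * 9.9 * 0.04923
Vout = 0.975 mV

0.975 mV


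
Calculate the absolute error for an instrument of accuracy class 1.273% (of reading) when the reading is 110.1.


Absolute error = (accuracy% / 100) * reading.
Error = (1.273 / 100) * 110.1
Error = 0.01273 * 110.1
Error = 1.4016

1.4016


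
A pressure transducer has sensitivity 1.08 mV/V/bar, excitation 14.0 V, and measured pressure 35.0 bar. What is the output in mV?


Output = sensitivity * Vex * P.
Vout = 1.08 * 14.0 * 35.0
Vout = 15.12 * 35.0
Vout = 529.2 mV

529.2 mV


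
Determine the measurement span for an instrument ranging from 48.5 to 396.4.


Span = upper range - lower range.
Span = 396.4 - (48.5)
Span = 347.9

347.9


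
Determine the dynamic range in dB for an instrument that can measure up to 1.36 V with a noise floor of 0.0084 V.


Dynamic range = 20 * log10(Vmax / Vnoise).
DR = 20 * log10(1.36 / 0.0084)
DR = 20 * log10(161.9)
DR = 44.19 dB

44.19 dB


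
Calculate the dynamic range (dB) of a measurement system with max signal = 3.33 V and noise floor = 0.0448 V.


Dynamic range = 20 * log10(Vmax / Vnoise).
DR = 20 * log10(3.33 / 0.0448)
DR = 20 * log10(74.33)
DR = 37.42 dB

37.42 dB


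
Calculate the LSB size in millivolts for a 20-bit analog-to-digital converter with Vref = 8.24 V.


The resolution (LSB) of an ADC is Vref / 2^n.
LSB = 8.24 / 2^20
LSB = 8.24 / 1048576
LSB = 7.86e-06 V = 0.00785828 mV

0.00785828 mV


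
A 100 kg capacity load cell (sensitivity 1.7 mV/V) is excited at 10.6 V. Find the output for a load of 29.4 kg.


Vout = rated_output * Vex * (load / capacity).
Vout = 1.7 * 10.6 * (29.4 / 100)
Vout = 1.7 * 10.6 * 0.294
Vout = 5.298 mV

5.298 mV


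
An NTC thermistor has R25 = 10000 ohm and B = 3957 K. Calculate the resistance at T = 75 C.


NTC thermistor equation: Rt = R25 * exp(B * (1/T - 1/T25)).
T in Kelvin: 348.15 K, T25 = 298.15 K
1/T - 1/T25 = 1/348.15 - 1/298.15 = -0.00048169
B * (1/T - 1/T25) = 3957 * -0.00048169 = -1.9061
Rt = 10000 * exp(-1.9061) = 1486.7 ohm

1486.7 ohm


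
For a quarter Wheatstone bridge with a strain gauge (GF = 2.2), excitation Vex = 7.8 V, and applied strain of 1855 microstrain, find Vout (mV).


Quarter bridge output: Vout = (GF * epsilon * Vex) / 4.
Vout = (2.2 * 1855e-6 * 7.8) / 4
Vout = 0.0318318 / 4 V
Vout = 0.00795795 V = 7.958 mV

7.958 mV


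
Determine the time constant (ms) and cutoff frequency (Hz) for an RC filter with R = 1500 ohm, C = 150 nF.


Time constant: tau = R * C.
tau = 1500 * 1.50e-07 = 0.000225 s
tau = 0.225 ms
Cutoff frequency: fc = 1 / (2*pi*R*C).
fc = 1 / (2*pi*0.000225) = 707.36 Hz

tau = 0.225 ms, fc = 707.36 Hz


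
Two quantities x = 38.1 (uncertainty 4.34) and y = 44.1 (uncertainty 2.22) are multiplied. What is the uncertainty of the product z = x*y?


For a product z = x*y, the relative uncertainty is:
uz/z = sqrt((ux/x)^2 + (uy/y)^2)
Relative uncertainties: ux/x = 4.34/38.1 = 0.113911
uy/y = 2.22/44.1 = 0.05034
z = 38.1 * 44.1 = 1680.2
uz = 1680.2 * sqrt(0.113911^2 + 0.05034^2) = 209.251

209.251
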